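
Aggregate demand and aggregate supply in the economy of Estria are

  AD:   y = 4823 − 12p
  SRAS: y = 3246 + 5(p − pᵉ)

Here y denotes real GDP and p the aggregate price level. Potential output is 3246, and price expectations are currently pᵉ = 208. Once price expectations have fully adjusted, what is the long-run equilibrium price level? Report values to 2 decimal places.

Long-run p = 131.42

Short run: with pᵉ = 208, SRAS is y = 2206 + 5p. Setting AD = SRAS gives 2617 = 17p, so p = 153.94 and y = 4823 − 12p = 2975.71.
Output 2975.71 is below potential 3246, so over time expected prices fall and SRAS shifts right until y returns to 3246.
Long run: y = 3246 on the AD curve gives 3246 = 4823 − 12p, so p = 131.42.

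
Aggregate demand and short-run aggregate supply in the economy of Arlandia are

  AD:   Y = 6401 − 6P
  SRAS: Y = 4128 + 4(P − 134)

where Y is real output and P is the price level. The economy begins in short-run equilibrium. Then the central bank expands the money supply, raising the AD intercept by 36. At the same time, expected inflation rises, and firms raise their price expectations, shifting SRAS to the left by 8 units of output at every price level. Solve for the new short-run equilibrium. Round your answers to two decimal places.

P = 285.30, Y = 4725.20

After both shocks: AD is Y = 6437 − 6P and SRAS is Y = 3584 + 4P.
Setting them equal: 2853 = 10P, so P = 285.30.
Substituting into AD, Y = 4725.20.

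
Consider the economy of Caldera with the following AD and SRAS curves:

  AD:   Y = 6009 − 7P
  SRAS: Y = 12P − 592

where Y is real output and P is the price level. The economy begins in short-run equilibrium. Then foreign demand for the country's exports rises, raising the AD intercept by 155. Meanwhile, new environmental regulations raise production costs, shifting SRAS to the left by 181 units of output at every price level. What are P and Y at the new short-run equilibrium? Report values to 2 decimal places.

After both shocks: AD is Y = 6164 − 7P and SRAS is Y = 12P − 773.
Setting them equal: 6937 = 19P, so P = 365.11.
Substituting into AD, Y = 3608.26.

P = 365.11, Y = 3608.26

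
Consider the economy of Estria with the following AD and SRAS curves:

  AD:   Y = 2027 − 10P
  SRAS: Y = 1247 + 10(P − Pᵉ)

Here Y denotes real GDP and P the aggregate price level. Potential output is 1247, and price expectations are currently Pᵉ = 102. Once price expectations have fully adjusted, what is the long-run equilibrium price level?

Short run: with Pᵉ = 102, SRAS is Y = 227 + 10P. Setting AD = SRAS gives 1800 = 20P, so P = 90 and Y = 2027 − 10·90 = 1127.
Output 1127 is below potential 1247, so over time expected prices fall and SRAS shifts right until Y returns to 1247.
Long run: Y = 1247 on the AD curve gives 1247 = 2027 − 10P, so P = 78.

Long-run P = 78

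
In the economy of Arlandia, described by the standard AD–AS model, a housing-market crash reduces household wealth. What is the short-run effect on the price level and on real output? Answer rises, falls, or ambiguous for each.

This is a negative demand shock: AD shifts left.
Moving along the upward-sloping SRAS curve, P falls and Y falls.

Price level: falls; output: falls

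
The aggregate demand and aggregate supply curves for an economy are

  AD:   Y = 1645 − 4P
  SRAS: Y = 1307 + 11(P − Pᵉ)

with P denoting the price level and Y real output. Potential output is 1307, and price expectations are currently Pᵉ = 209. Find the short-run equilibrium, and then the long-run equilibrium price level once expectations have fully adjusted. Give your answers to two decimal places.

Short run: with Pᵉ = 209, SRAS is Y = 11P − 992. Setting AD = SRAS gives 2637 = 15P, so P = 175.80 and Y = 1645 − 4P = 941.80.
Output 941.80 is below potential 1307, so over time expected prices fall and SRAS shifts right until Y returns to 1307.
Long run: Y = 1307 on the AD curve gives 1307 = 1645 − 4P, so P = 84.50.

Short run: P = 175.80, Y = 941.80. Long run: P = 84.50.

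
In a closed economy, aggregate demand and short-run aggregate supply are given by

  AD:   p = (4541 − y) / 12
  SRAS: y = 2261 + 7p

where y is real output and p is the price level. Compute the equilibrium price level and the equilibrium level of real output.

Rearrange AD to y = 4541 − 12p.
Set AD = SRAS: 4541 − 12p = 2261 + 7p, so 2280 = 19p and p = 120.
Then y = 4541 − 12·120 = 3101.

p = 120, y = 3101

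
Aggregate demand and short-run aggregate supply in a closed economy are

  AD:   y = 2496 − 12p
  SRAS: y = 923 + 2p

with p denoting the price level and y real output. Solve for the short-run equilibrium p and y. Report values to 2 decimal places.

Set AD = SRAS: 2496 − 12p = 923 + 2p, so 1573 = 14p and p = 112.36.
Substituting into AD, y = 2496 − 12p = 1147.71.

p = 112.36, y = 1147.71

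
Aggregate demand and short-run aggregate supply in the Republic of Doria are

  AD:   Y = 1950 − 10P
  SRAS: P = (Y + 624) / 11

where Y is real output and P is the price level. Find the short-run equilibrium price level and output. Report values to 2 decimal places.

Rearrange SRAS to Y = 11P − 624.
Set AD = SRAS: 1950 − 10P = 11P − 624, so 2574 = 21P and P = 122.57.
Substituting into AD, Y = 1950 − 10P = 724.29.

P = 122.57, Y = 724.29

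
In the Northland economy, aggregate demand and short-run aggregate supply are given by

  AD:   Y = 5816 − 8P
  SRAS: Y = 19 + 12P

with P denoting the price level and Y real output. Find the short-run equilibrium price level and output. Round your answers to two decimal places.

P = 289.85, Y = 3497.20

Set AD = SRAS: 5816 − 8P = 19 + 12P, so 5797 = 20P and P = 289.85.
Substituting into AD, Y = 5816 − 8P = 3497.20.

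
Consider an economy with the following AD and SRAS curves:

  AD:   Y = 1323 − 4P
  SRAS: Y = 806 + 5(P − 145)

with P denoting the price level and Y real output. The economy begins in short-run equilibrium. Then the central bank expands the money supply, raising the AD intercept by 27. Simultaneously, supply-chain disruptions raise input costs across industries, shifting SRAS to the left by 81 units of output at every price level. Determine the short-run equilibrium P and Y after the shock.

After both shocks: AD is Y = 1350 − 4P and SRAS is Y = 5P.
Setting them equal: 1350 = 9P, so P = 150.
Y = 1350 − 4·150 = 750.

P = 150, Y = 750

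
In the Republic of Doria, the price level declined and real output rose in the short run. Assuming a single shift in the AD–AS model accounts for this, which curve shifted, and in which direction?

SRAS shifted right

P fell and Y rose. An AD shift moves P and Y in the same direction; an SRAS shift moves them in opposite directions.
Here P and Y moved in opposite directions, so the SRAS curve shifted.
Since Y rose, SRAS shifted right.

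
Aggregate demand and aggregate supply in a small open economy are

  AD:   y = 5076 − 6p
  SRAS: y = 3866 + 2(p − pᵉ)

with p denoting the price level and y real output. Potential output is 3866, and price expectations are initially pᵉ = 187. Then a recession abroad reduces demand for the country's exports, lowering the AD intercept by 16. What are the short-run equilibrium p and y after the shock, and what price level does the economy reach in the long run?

Short run: p = 196, y = 3884. Long run: p = 199.

AD shifts left: new AD is y = 5060 − 6p. With pᵉ = 187, SRAS is y = 3492 + 2p.
Short run: 5060 − 6p = 3492 + 2p gives 1568 = 8p, so p = 196 and y = 5060 − 6·196 = 3884.
y = 3884 is above potential 3866; expectations adjust and SRAS shifts left until y = 3866.
Long run: on the new AD curve, 3866 = 5060 − 6p gives p = 199.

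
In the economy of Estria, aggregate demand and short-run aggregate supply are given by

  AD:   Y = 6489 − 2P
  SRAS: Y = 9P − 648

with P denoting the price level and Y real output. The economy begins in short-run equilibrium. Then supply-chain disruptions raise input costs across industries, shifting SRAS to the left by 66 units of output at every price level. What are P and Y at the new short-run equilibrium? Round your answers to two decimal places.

P = 654.82, Y = 5179.36

This is a negative supply shock: SRAS shifts left.
New SRAS: Y = 9P − 714.
Set AD = SRAS: 6489 − 2P = 9P − 714, so 7203 = 11P and P = 654.82.
Substituting into AD, Y = 5179.36.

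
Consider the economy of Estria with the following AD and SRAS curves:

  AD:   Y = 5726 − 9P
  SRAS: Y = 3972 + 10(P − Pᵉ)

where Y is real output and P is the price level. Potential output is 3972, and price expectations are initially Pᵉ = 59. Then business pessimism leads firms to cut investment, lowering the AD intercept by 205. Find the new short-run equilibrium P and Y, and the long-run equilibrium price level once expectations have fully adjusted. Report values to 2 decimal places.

Short run: P = 112.58, Y = 4507.79. Long run: P = 172.11.

AD shifts left: new AD is Y = 5521 − 9P. With Pᵉ = 59, SRAS is Y = 3382 + 10P.
Short run: 5521 − 9P = 3382 + 10P gives 2139 = 19P, so P = 112.58 and Y = 5521 − 9P = 4507.79.
Y = 4507.79 is above potential 3972; expectations adjust and SRAS shifts left until Y = 3972.
Long run: on the new AD curve, 3972 = 5521 − 9P gives P = 172.11.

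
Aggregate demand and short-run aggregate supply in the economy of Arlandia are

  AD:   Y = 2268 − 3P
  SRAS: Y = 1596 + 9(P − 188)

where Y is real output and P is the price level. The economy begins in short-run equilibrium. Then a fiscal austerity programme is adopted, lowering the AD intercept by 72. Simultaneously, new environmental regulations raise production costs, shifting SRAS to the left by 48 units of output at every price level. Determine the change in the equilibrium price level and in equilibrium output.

After both shocks: AD is Y = 2196 − 3P and SRAS is Y = 9P − 144.
Setting them equal: 2340 = 12P, so P = 195.
Y = 2196 − 3·195 = 1611.
Initially P = 197, Y = 1677, so ΔP = -2 and ΔY = -66.

ΔP = -2, ΔY = -66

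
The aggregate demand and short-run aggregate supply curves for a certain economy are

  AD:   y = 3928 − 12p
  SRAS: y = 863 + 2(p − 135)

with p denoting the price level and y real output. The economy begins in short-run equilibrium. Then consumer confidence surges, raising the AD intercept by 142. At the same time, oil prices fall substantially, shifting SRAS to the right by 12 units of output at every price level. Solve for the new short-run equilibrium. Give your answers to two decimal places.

After both shocks: AD is y = 4070 − 12p and SRAS is y = 605 + 2p.
Setting them equal: 3465 = 14p, so p = 247.50.
Substituting into AD, y = 1100.00.

p = 247.50, y = 1100.00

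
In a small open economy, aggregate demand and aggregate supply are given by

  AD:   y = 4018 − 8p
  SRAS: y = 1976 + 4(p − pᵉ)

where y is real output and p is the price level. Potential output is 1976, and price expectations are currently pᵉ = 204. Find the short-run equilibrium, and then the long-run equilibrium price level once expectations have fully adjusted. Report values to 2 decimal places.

Short run: p = 238.17, y = 2112.67. Long run: p = 255.25.

Short run: with pᵉ = 204, SRAS is y = 1160 + 4p. Setting AD = SRAS gives 2858 = 12p, so p = 238.17 and y = 4018 − 8p = 2112.67.
Output 2112.67 is above potential 1976, so over time expected prices rise and SRAS shifts left until y returns to 1976.
Long run: y = 1976 on the AD curve gives 1976 = 4018 − 8p, so p = 255.25.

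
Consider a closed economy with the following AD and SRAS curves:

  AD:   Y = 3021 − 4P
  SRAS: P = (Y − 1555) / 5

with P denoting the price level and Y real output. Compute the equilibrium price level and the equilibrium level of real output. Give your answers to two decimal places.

P = 162.89, Y = 2369.44

Rearrange SRAS to Y = 1555 + 5P.
Set AD = SRAS: 3021 − 4P = 1555 + 5P, so 1466 = 9P and P = 162.89.
Substituting into AD, Y = 3021 − 4P = 2369.44.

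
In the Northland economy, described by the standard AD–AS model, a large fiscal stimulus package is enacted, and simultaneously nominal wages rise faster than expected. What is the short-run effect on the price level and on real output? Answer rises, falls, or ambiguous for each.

Price level: rises; output: ambiguous

The first event is a positive demand shock: AD shifts right, which by itself pushes P up and Y up.
The second is an adverse supply shock: SRAS shifts left, which by itself pushes P up and Y down.
Both shocks push P up, so P rises. The two shocks push Y in opposite directions, so the effect on Y is ambiguous.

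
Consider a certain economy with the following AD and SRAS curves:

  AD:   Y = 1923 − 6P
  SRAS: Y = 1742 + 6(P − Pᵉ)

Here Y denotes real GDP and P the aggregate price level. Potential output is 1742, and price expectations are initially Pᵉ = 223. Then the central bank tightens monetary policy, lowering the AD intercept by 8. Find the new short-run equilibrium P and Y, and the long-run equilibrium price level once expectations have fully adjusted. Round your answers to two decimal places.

Short run: P = 125.92, Y = 1159.50. Long run: P = 28.83.

AD shifts left: new AD is Y = 1915 − 6P. With Pᵉ = 223, SRAS is Y = 404 + 6P.
Short run: 1915 − 6P = 404 + 6P gives 1511 = 12P, so P = 125.92 and Y = 1915 − 6P = 1159.50.
Y = 1159.50 is below potential 1742; expectations adjust and SRAS shifts right until Y = 1742.
Long run: on the new AD curve, 1742 = 1915 − 6P gives P = 28.83.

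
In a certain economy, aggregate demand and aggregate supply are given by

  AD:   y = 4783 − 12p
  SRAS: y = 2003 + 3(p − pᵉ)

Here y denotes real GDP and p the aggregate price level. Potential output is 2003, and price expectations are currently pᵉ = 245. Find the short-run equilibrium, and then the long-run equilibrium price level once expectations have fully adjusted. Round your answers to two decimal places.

Short run: with pᵉ = 245, SRAS is y = 1268 + 3p. Setting AD = SRAS gives 3515 = 15p, so p = 234.33 and y = 4783 − 12p = 1971.00.
Output 1971.00 is below potential 2003, so over time expected prices fall and SRAS shifts right until y returns to 2003.
Long run: y = 2003 on the AD curve gives 2003 = 4783 − 12p, so p = 231.67.

Short run: p = 234.33, y = 1971.00. Long run: p = 231.67.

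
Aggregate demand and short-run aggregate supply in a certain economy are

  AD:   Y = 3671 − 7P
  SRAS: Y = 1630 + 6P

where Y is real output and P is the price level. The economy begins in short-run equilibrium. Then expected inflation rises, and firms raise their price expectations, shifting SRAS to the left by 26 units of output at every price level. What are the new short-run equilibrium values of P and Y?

P = 159, Y = 2558

This is a negative supply shock: SRAS shifts left.
New SRAS: Y = 1604 + 6P.
Set AD = SRAS: 3671 − 7P = 1604 + 6P, so 2067 = 13P and P = 159.
Y = 3671 − 7·159 = 2558.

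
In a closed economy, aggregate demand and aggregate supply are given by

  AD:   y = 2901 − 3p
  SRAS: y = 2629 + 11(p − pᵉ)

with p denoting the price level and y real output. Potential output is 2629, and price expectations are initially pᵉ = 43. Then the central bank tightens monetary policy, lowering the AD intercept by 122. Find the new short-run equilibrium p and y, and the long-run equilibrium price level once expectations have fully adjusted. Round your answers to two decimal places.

AD shifts left: new AD is y = 2779 − 3p. With pᵉ = 43, SRAS is y = 2156 + 11p.
Short run: 2779 − 3p = 2156 + 11p gives 623 = 14p, so p = 44.50 and y = 2779 − 3p = 2645.50.
y = 2645.50 is above potential 2629; expectations adjust and SRAS shifts left until y = 2629.
Long run: on the new AD curve, 2629 = 2779 − 3p gives p = 50.00.

Short run: p = 44.50, y = 2645.50. Long run: p = 50.00.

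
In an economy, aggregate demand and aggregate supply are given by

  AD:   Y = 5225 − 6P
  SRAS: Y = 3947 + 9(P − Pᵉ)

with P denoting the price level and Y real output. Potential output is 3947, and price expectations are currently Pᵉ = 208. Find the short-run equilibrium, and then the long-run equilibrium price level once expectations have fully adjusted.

Short run: with Pᵉ = 208, SRAS is Y = 2075 + 9P. Setting AD = SRAS gives 3150 = 15P, so P = 210 and Y = 5225 − 6·210 = 3965.
Output 3965 is above potential 3947, so over time expected prices rise and SRAS shifts left until Y returns to 3947.
Long run: Y = 3947 on the AD curve gives 3947 = 5225 − 6P, so P = 213.

Short run: P = 210, Y = 3965. Long run: P = 213.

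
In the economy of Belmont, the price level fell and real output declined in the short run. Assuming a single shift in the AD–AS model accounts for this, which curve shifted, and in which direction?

AD shifted left

P fell and Y fell. An AD shift moves P and Y in the same direction; an SRAS shift moves them in opposite directions.
Here P and Y moved in the same direction, so the AD curve shifted.
Since Y fell, AD shifted left.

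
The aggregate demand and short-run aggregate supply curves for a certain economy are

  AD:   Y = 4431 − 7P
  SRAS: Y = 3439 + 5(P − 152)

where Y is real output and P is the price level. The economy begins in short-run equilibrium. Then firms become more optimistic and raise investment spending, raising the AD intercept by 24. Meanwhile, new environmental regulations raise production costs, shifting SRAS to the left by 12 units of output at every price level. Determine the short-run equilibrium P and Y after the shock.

After both shocks: AD is Y = 4455 − 7P and SRAS is Y = 2667 + 5P.
Setting them equal: 1788 = 12P, so P = 149.
Y = 4455 − 7·149 = 3412.

P = 149, Y = 3412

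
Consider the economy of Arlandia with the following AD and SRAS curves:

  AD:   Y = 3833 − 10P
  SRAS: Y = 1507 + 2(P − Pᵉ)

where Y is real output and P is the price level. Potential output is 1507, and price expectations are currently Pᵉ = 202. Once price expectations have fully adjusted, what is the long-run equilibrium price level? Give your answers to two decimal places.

Short run: with Pᵉ = 202, SRAS is Y = 1103 + 2P. Setting AD = SRAS gives 2730 = 12P, so P = 227.50 and Y = 3833 − 10P = 1558.00.
Output 1558.00 is above potential 1507, so over time expected prices rise and SRAS shifts left until Y returns to 1507.
Long run: Y = 1507 on the AD curve gives 1507 = 3833 − 10P, so P = 232.60.

Long-run P = 232.60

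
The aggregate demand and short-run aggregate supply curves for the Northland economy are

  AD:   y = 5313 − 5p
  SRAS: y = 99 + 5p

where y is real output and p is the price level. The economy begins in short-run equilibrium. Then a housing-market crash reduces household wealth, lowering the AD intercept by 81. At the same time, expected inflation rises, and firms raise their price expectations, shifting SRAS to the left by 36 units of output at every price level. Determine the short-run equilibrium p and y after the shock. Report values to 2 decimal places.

After both shocks: AD is y = 5232 − 5p and SRAS is y = 63 + 5p.
Setting them equal: 5169 = 10p, so p = 516.90.
Substituting into AD, y = 2647.50.

p = 516.90, y = 2647.50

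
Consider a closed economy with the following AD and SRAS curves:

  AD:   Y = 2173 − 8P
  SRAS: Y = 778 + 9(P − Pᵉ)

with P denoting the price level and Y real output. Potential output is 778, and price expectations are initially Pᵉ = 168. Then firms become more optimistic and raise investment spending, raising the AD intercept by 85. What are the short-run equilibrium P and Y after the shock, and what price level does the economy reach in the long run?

Short run: P = 176, Y = 850. Long run: P = 185.

AD shifts right: new AD is Y = 2258 − 8P. With Pᵉ = 168, SRAS is Y = 9P − 734.
Short run: 2258 − 8P = 9P − 734 gives 2992 = 17P, so P = 176 and Y = 2258 − 8·176 = 850.
Y = 850 is above potential 778; expectations adjust and SRAS shifts left until Y = 778.
Long run: on the new AD curve, 778 = 2258 − 8P gives P = 185.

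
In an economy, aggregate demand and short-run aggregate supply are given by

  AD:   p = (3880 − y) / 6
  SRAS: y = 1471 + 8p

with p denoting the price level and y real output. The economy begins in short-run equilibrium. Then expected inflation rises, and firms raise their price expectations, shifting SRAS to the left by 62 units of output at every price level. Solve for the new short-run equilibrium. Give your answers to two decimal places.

p = 176.50, y = 2821.00

This is a negative supply shock: SRAS shifts left.
New SRAS: y = 1409 + 8p.
Set AD = SRAS: 3880 − 6p = 1409 + 8p, so 2471 = 14p and p = 176.50.
Substituting into AD, y = 2821.00.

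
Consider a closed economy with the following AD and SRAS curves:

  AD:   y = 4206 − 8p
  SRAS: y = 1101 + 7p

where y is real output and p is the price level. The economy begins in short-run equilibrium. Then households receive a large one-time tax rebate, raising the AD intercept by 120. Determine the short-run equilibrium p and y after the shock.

This is a positive demand shock: AD shifts right.
New AD: y = 4326 − 8p.
Set AD = SRAS: 4326 − 8p = 1101 + 7p, so 3225 = 15p and p = 215.
y = 4326 − 8·215 = 2606.

p = 215, y = 2606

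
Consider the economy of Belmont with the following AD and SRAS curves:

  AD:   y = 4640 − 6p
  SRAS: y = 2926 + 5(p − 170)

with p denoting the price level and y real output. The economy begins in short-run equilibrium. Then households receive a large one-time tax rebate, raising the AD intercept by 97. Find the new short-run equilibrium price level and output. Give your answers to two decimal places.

p = 241.91, y = 3285.55

This is a positive demand shock: AD shifts right.
New AD: y = 4737 − 6p.
SRAS can be written y = 2076 + 5p.
Set AD = SRAS: 4737 − 6p = 2076 + 5p, so 2661 = 11p and p = 241.91.
Substituting into AD, y = 3285.55.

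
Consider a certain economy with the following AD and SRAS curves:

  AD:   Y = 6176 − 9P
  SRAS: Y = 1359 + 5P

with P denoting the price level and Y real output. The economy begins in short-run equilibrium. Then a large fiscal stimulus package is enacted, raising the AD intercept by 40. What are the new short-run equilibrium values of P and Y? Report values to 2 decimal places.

P = 346.93, Y = 3093.64

This is a positive demand shock: AD shifts right.
New AD: Y = 6216 − 9P.
Set AD = SRAS: 6216 − 9P = 1359 + 5P, so 4857 = 14P and P = 346.93.
Substituting into AD, Y = 3093.64.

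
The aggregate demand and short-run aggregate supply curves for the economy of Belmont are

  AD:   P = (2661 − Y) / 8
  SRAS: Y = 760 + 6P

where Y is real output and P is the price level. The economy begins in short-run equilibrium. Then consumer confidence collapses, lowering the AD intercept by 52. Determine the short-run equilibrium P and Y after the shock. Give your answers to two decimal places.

P = 132.07, Y = 1552.43

This is a negative demand shock: AD shifts left.
New AD: Y = 2609 − 8P.
Set AD = SRAS: 2609 − 8P = 760 + 6P, so 1849 = 14P and P = 132.07.
Substituting into AD, Y = 1552.43.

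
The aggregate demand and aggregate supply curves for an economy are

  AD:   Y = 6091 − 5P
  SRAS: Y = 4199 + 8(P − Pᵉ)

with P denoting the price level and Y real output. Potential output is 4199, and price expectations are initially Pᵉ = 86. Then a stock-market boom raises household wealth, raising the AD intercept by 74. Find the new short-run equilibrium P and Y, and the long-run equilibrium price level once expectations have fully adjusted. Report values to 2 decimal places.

AD shifts right: new AD is Y = 6165 − 5P. With Pᵉ = 86, SRAS is Y = 3511 + 8P.
Short run: 6165 − 5P = 3511 + 8P gives 2654 = 13P, so P = 204.15 and Y = 6165 − 5P = 5144.23.
Y = 5144.23 is above potential 4199; expectations adjust and SRAS shifts left until Y = 4199.
Long run: on the new AD curve, 4199 = 6165 − 5P gives P = 393.20.

Short run: P = 204.15, Y = 5144.23. Long run: P = 393.20.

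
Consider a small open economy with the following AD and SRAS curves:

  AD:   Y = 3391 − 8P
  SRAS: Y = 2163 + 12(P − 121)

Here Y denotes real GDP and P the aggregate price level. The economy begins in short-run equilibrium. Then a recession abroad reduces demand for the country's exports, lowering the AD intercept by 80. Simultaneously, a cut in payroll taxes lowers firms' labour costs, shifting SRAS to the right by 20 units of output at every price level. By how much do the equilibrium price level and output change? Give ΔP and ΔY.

ΔP = -5, ΔY = -40

After both shocks: AD is Y = 3311 − 8P and SRAS is Y = 731 + 12P.
Setting them equal: 2580 = 20P, so P = 129.
Y = 3311 − 8·129 = 2279.
Initially P = 134, Y = 2319, so ΔP = -5 and ΔY = -40.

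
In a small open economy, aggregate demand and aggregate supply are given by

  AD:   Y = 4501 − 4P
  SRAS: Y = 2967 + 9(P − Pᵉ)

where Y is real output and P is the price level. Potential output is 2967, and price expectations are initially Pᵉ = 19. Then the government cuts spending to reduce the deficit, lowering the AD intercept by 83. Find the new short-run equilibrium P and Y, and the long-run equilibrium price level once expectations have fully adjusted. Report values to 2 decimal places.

AD shifts left: new AD is Y = 4418 − 4P. With Pᵉ = 19, SRAS is Y = 2796 + 9P.
Short run: 4418 − 4P = 2796 + 9P gives 1622 = 13P, so P = 124.77 and Y = 4418 − 4P = 3918.92.
Y = 3918.92 is above potential 2967; expectations adjust and SRAS shifts left until Y = 2967.
Long run: on the new AD curve, 2967 = 4418 − 4P gives P = 362.75.

Short run: P = 124.77, Y = 3918.92. Long run: P = 362.75.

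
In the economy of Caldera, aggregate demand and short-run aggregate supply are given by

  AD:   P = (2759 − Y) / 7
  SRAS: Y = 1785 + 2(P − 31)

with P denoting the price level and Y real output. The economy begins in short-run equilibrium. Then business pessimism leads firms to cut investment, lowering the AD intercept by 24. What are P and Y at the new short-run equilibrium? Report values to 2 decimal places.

This is a negative demand shock: AD shifts left.
New AD: Y = 2735 − 7P.
SRAS can be written Y = 1723 + 2P.
Set AD = SRAS: 2735 − 7P = 1723 + 2P, so 1012 = 9P and P = 112.44.
Substituting into AD, Y = 1947.89.

P = 112.44, Y = 1947.89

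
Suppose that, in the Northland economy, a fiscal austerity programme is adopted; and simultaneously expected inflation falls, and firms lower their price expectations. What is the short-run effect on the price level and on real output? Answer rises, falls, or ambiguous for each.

The first event is a negative demand shock: AD shifts left, which by itself pushes P down and Y down.
The second is a favourable supply shock: SRAS shifts right, which by itself pushes P down and Y up.
Both shocks push P down, so P falls. The two shocks push Y in opposite directions, so the effect on Y is ambiguous.

Price level: falls; output: ambiguous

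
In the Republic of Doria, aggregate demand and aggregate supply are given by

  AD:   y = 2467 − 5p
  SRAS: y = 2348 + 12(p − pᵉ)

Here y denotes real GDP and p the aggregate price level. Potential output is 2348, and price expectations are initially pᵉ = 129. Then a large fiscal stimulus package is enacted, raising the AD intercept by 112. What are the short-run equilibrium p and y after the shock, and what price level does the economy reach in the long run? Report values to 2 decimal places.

AD shifts right: new AD is y = 2579 − 5p. With pᵉ = 129, SRAS is y = 800 + 12p.
Short run: 2579 − 5p = 800 + 12p gives 1779 = 17p, so p = 104.65 and y = 2579 − 5p = 2055.76.
y = 2055.76 is below potential 2348; expectations adjust and SRAS shifts right until y = 2348.
Long run: on the new AD curve, 2348 = 2579 − 5p gives p = 46.20.

Short run: p = 104.65, y = 2055.76. Long run: p = 46.20.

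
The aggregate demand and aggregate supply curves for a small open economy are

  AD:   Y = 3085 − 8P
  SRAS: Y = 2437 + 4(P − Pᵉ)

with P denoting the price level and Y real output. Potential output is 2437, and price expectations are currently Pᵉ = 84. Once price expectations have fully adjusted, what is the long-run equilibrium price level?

Long-run P = 81

Short run: with Pᵉ = 84, SRAS is Y = 2101 + 4P. Setting AD = SRAS gives 984 = 12P, so P = 82 and Y = 3085 − 8·82 = 2429.
Output 2429 is below potential 2437, so over time expected prices fall and SRAS shifts right until Y returns to 2437.
Long run: Y = 2437 on the AD curve gives 2437 = 3085 − 8P, so P = 81.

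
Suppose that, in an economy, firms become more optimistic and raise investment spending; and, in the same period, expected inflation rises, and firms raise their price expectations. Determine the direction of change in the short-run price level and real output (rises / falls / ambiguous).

Price level: rises; output: ambiguous

The first event is a positive demand shock: AD shifts right, which by itself pushes P up and Y up.
The second is an adverse supply shock: SRAS shifts left, which by itself pushes P up and Y down.
Both shocks push P up, so P rises. The two shocks push Y in opposite directions, so the effect on Y is ambiguous.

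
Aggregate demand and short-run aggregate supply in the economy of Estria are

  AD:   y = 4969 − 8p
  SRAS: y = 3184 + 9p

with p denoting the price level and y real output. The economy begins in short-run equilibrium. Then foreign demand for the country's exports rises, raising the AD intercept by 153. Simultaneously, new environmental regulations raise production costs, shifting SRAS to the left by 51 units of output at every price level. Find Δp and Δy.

After both shocks: AD is y = 5122 − 8p and SRAS is y = 3133 + 9p.
Setting them equal: 1989 = 17p, so p = 117.
y = 5122 − 8·117 = 4186.
Initially p = 105, y = 4129, so Δp = +12 and Δy = +57.

Δp = +12, Δy = +57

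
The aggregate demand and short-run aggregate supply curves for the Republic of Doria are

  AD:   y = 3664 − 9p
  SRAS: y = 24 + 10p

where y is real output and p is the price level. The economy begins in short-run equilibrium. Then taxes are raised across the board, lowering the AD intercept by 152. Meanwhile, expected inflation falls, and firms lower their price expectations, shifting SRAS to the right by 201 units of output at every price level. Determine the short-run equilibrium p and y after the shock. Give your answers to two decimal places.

After both shocks: AD is y = 3512 − 9p and SRAS is y = 225 + 10p.
Setting them equal: 3287 = 19p, so p = 173.00.
Substituting into AD, y = 1955.00.

p = 173.00, y = 1955.00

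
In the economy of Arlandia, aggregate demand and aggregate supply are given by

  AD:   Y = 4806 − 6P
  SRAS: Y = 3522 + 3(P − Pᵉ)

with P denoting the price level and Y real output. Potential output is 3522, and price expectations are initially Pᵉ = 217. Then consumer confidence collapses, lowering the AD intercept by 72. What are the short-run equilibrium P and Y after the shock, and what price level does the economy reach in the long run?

Short run: P = 207, Y = 3492. Long run: P = 202.

AD shifts left: new AD is Y = 4734 − 6P. With Pᵉ = 217, SRAS is Y = 2871 + 3P.
Short run: 4734 − 6P = 2871 + 3P gives 1863 = 9P, so P = 207 and Y = 4734 − 6·207 = 3492.
Y = 3492 is below potential 3522; expectations adjust and SRAS shifts right until Y = 3522.
Long run: on the new AD curve, 3522 = 4734 − 6P gives P = 202.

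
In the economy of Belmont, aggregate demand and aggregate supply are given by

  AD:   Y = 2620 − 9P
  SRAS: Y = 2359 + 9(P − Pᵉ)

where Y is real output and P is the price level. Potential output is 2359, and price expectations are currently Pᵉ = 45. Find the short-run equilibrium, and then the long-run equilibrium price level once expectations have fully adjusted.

Short run: with Pᵉ = 45, SRAS is Y = 1954 + 9P. Setting AD = SRAS gives 666 = 18P, so P = 37 and Y = 2620 − 9·37 = 2287.
Output 2287 is below potential 2359, so over time expected prices fall and SRAS shifts right until Y returns to 2359.
Long run: Y = 2359 on the AD curve gives 2359 = 2620 − 9P, so P = 29.

Short run: P = 37, Y = 2287. Long run: P = 29.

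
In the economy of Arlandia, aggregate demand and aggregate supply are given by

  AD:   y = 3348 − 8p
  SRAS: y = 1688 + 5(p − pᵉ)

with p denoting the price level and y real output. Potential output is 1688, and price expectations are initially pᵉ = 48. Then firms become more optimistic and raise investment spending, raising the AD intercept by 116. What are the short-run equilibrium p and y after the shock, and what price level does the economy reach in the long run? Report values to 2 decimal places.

Short run: p = 155.08, y = 2223.38. Long run: p = 222.00.

AD shifts right: new AD is y = 3464 − 8p. With pᵉ = 48, SRAS is y = 1448 + 5p.
Short run: 3464 − 8p = 1448 + 5p gives 2016 = 13p, so p = 155.08 and y = 3464 − 8p = 2223.38.
y = 2223.38 is above potential 1688; expectations adjust and SRAS shifts left until y = 1688.
Long run: on the new AD curve, 1688 = 3464 − 8p gives p = 222.00.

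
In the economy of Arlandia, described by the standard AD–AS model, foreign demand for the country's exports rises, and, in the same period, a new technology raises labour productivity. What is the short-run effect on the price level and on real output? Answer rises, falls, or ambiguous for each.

The first event is a positive demand shock: AD shifts right, which by itself pushes P up and Y up.
The second is a favourable supply shock: SRAS shifts right, which by itself pushes P down and Y up.
The two shocks push P in opposite directions, so the effect on P is ambiguous. Both shocks push Y up, so Y rises.

Price level: ambiguous; output: rises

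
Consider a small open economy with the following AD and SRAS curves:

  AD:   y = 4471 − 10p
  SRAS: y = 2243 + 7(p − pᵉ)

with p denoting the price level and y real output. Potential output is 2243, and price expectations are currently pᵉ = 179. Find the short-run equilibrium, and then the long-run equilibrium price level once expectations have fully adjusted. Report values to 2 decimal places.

Short run: with pᵉ = 179, SRAS is y = 990 + 7p. Setting AD = SRAS gives 3481 = 17p, so p = 204.76 and y = 4471 − 10p = 2423.35.
Output 2423.35 is above potential 2243, so over time expected prices rise and SRAS shifts left until y returns to 2243.
Long run: y = 2243 on the AD curve gives 2243 = 4471 − 10p, so p = 222.80.

Short run: p = 204.76, y = 2423.35. Long run: p = 222.80.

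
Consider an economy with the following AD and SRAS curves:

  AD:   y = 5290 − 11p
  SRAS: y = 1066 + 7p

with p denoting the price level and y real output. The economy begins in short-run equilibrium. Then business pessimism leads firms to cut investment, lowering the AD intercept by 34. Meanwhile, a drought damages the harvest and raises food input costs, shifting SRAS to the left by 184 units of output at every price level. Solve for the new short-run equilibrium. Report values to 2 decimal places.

p = 243.00, y = 2583.00

After both shocks: AD is y = 5256 − 11p and SRAS is y = 882 + 7p.
Setting them equal: 4374 = 18p, so p = 243.00.
Substituting into AD, y = 2583.00.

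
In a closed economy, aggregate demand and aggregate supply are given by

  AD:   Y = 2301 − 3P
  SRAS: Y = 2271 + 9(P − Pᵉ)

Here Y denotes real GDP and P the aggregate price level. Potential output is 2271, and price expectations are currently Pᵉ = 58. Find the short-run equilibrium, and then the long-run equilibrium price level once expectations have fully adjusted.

Short run: P = 46, Y = 2163. Long run: P = 10.

Short run: with Pᵉ = 58, SRAS is Y = 1749 + 9P. Setting AD = SRAS gives 552 = 12P, so P = 46 and Y = 2301 − 3·46 = 2163.
Output 2163 is below potential 2271, so over time expected prices fall and SRAS shifts right until Y returns to 2271.
Long run: Y = 2271 on the AD curve gives 2271 = 2301 − 3P, so P = 10.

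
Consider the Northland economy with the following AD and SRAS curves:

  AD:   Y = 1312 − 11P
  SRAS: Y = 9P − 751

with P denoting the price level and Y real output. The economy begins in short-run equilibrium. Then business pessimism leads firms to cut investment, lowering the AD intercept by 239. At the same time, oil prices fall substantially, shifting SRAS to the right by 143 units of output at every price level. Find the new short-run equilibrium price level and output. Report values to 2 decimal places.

After both shocks: AD is Y = 1073 − 11P and SRAS is Y = 9P − 608.
Setting them equal: 1681 = 20P, so P = 84.05.
Substituting into AD, Y = 148.45.

P = 84.05, Y = 148.45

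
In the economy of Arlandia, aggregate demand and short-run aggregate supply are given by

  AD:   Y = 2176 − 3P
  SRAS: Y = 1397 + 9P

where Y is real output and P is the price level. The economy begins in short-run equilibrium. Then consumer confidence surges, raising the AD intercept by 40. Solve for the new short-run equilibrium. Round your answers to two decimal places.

P = 68.25, Y = 2011.25

This is a positive demand shock: AD shifts right.
New AD: Y = 2216 − 3P.
Set AD = SRAS: 2216 − 3P = 1397 + 9P, so 819 = 12P and P = 68.25.
Substituting into AD, Y = 2011.25.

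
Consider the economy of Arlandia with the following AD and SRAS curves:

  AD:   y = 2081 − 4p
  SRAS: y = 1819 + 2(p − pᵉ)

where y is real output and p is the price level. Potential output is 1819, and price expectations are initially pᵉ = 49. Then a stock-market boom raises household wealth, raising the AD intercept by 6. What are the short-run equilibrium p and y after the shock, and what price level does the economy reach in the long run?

Short run: p = 61, y = 1843. Long run: p = 67.

AD shifts right: new AD is y = 2087 − 4p. With pᵉ = 49, SRAS is y = 1721 + 2p.
Short run: 2087 − 4p = 1721 + 2p gives 366 = 6p, so p = 61 and y = 2087 − 4·61 = 1843.
y = 1843 is above potential 1819; expectations adjust and SRAS shifts left until y = 1819.
Long run: on the new AD curve, 1819 = 2087 − 4p gives p = 67.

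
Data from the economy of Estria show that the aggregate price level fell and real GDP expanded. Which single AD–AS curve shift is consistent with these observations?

SRAS shifted right

P fell and Y rose. An AD shift moves P and Y in the same direction; an SRAS shift moves them in opposite directions.
Here P and Y moved in opposite directions, so the SRAS curve shifted.
Since Y rose, SRAS shifted right.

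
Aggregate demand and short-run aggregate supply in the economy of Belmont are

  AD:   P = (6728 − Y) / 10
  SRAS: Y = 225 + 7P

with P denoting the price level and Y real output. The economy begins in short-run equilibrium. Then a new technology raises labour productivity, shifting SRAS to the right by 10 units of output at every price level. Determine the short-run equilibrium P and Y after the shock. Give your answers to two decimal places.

P = 381.94, Y = 2908.59

This is a positive supply shock: SRAS shifts right.
New SRAS: Y = 235 + 7P.
Set AD = SRAS: 6728 − 10P = 235 + 7P, so 6493 = 17P and P = 381.94.
Substituting into AD, Y = 2908.59.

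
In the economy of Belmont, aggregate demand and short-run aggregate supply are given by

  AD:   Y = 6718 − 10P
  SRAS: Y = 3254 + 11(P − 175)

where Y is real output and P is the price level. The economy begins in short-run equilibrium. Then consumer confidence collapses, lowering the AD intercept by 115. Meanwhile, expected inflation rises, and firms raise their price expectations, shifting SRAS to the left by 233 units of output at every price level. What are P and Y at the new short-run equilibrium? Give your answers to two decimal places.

P = 262.24, Y = 3980.62

After both shocks: AD is Y = 6603 − 10P and SRAS is Y = 1096 + 11P.
Setting them equal: 5507 = 21P, so P = 262.24.
Substituting into AD, Y = 3980.62.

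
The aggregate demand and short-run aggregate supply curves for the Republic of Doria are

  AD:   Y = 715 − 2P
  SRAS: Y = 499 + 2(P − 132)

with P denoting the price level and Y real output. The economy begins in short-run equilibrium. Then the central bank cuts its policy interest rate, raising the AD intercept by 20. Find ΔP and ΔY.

ΔP = +5, ΔY = +10

This is a positive demand shock: AD shifts right.
New AD: Y = 735 − 2P.
SRAS can be written Y = 235 + 2P.
Set AD = SRAS: 735 − 2P = 235 + 2P, so 500 = 4P and P = 125.
Y = 735 − 2·125 = 485.
Initially P = 120, Y = 475, so ΔP = +5 and ΔY = +10.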